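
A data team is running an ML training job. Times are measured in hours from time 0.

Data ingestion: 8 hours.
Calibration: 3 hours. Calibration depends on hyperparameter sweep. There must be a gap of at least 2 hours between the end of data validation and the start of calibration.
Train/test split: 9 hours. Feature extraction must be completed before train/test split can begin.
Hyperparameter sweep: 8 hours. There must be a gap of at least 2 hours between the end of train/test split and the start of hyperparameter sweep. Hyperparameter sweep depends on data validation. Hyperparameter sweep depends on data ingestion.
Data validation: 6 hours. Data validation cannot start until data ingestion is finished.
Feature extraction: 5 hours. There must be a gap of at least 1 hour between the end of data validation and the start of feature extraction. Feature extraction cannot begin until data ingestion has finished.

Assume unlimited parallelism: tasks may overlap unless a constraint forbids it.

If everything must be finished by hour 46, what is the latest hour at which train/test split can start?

24

To finish by hour 46, calibration (duration 3) must start no later than hour 43.
Hyperparameter sweep has to be done before calibration (must start by hour 43). That means finishing by hour 43, i.e. starting by 43 − 8 = hour 35.
Train/test split has to be done before hyperparameter sweep (must start by hour 35, minus 2-hour gap → hour 33). That means finishing by hour 33, i.e. starting by 33 − 9 = hour 24.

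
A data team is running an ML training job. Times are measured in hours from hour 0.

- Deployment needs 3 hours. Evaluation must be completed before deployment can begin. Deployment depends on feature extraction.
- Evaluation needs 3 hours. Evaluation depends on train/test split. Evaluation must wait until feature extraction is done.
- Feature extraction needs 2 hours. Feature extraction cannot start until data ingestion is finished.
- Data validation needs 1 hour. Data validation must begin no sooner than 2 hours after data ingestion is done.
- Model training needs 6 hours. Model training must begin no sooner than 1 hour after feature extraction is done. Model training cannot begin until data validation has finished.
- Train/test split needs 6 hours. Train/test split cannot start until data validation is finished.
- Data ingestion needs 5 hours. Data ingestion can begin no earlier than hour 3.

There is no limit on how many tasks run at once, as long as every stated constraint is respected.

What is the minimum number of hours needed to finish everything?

23

Data ingestion cannot begin until its own release at hour 3. It runs from hour 3 to 3 + 5 = hour 8.
Feature extraction waits on data ingestion (finishes hour 8), so it starts at hour 8 and finishes at 8 + 2 = hour 10.
Data validation waits on data ingestion (finishes hour 8, plus 2-hour gap → hour 10), so it starts at hour 10 and finishes at 10 + 1 = hour 11.
Model training has to wait for feature extraction (finishes hour 10, plus 1-hour gap → hour 11); data validation (finishes hour 11). The latest of these is hour 11, so model training runs hour 11 to 11 + 6 = hour 17.
Train/test split waits on data validation (finishes hour 11), so it starts at hour 11 and finishes at 11 + 6 = hour 17.
Evaluation has to wait for train/test split (finishes hour 17); feature extraction (finishes hour 10). The latest of these is hour 17, so evaluation runs hour 17 to 17 + 3 = hour 20.
Deployment needs all of evaluation (finishes hour 20); feature extraction (finishes hour 10). That puts its earliest start at hour 20; it finishes at 20 + 3 = hour 23.
All tasks are finished once the last one completes. Finish times: Data ingestion at 8, Data validation at 11, Feature extraction at 10, Train/test split at 17, Model training at 17, Evaluation at 20, Deployment at 23. The latest is hour 23.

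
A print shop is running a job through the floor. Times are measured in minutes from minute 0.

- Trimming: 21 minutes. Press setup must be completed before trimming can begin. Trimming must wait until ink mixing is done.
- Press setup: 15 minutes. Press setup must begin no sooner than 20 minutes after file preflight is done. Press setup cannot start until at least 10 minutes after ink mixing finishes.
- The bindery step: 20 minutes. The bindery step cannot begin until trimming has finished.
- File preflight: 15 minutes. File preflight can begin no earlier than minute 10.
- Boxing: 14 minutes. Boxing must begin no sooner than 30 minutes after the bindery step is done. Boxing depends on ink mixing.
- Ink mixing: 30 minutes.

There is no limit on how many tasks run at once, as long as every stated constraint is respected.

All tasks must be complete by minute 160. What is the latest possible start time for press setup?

60

Boxing has no dependents, so it just needs to finish by minute 160. Starting by 160 − 14 = minute 146 achieves that.
The bindery step has to be done before boxing (must start by minute 146, minus 30-minute gap → minute 116). That means finishing by minute 116, i.e. starting by 116 − 20 = minute 96.
Trimming must finish before the bindery step (must start by minute 96). With a 21-minute duration, trimming must start by 96 − 21 = minute 75.
Press setup has to be done before trimming (must start by minute 75). That means finishing by minute 75, i.e. starting by 75 − 15 = minute 60.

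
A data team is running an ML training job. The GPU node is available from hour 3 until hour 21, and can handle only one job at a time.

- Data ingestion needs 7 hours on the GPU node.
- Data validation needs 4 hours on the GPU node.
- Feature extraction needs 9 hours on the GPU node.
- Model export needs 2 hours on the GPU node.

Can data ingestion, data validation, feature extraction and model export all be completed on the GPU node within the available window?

No

The GPU node window is 21 − 3 = 18 hours.
Running back to back, the jobs need 7 + 4 + 9 + 2 = 22 hours on the GPU node.
Since 22 > 18, they cannot all fit.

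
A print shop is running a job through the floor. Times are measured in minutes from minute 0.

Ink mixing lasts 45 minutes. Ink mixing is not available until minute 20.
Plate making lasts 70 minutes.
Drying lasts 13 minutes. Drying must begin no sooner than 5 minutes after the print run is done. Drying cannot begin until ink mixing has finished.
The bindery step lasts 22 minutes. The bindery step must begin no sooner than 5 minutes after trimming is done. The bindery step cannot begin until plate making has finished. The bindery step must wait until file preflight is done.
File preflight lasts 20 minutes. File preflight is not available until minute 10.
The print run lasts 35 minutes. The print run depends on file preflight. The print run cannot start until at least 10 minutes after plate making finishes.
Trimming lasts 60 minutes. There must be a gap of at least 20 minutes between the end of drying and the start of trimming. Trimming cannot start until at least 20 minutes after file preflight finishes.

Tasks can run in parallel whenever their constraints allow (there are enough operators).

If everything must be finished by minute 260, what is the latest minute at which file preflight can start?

80

The bindery step has no dependents, so it just needs to finish by minute 260. Starting by 260 − 22 = minute 238 achieves that.
Trimming feeds into the bindery step (must start by minute 238, minus 5-minute gap → minute 233); so trimming must finish by minute 233 and therefore start by minute 173.
Drying has to be done before trimming (must start by minute 173, minus 20-minute gap → minute 153). That means finishing by minute 153, i.e. starting by 153 − 13 = minute 140.
The print run feeds into drying (must start by minute 140, minus 5-minute gap → minute 135); so the print run must finish by minute 135 and therefore start by minute 100.
File preflight feeds the print run (must start by minute 100); trimming (must start by minute 173, minus 20-minute gap → minute 153); the bindery step (must start by minute 238). Taking the minimum, file preflight must finish by minute 100 and start by 100 − 20 = minute 80.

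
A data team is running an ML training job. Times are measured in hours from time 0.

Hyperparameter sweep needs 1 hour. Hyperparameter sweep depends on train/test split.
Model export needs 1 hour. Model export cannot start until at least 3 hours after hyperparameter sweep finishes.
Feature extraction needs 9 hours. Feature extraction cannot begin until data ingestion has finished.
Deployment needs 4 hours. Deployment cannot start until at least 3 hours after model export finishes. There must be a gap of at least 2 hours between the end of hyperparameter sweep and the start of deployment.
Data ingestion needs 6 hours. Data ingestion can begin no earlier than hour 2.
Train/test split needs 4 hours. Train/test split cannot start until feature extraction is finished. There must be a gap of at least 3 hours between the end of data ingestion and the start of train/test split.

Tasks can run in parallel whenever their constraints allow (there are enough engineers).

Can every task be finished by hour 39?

Data ingestion waits on its own release at hour 2, so it starts at hour 2 and finishes at 2 + 6 = hour 8.
After data ingestion (finishes hour 8), feature extraction can start at hour 8 and finishes at hour 17.
For train/test split: feature extraction (finishes hour 17); data ingestion (finishes hour 8, plus 3-hour gap → hour 11). Taking the maximum gives a start of hour 17, and it finishes at 17 + 4 = hour 21.
Hyperparameter sweep cannot begin until train/test split (finishes hour 21). It runs from hour 21 to 21 + 1 = hour 22.
After hyperparameter sweep (finishes hour 22, plus 3-hour gap → hour 25), model export can start at hour 25 and finishes at hour 26.
Deployment has to wait for model export (finishes hour 26, plus 3-hour gap → hour 29); hyperparameter sweep (finishes hour 22, plus 2-hour gap → hour 24). The latest of these is hour 29, so deployment runs hour 29 to 29 + 4 = hour 33.
Every task is finished by hour 33, which is no later than the deadline of 39, so the schedule is feasible.

Yes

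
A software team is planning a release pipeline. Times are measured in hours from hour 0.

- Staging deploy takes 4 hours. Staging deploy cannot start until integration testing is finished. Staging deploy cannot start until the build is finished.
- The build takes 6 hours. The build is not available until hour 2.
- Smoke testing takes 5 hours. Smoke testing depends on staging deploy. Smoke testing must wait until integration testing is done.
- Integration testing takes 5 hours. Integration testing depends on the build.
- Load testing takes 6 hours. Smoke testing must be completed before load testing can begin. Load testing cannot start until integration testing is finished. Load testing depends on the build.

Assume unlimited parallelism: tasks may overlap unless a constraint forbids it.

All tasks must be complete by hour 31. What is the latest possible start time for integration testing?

11

To finish by hour 31, load testing (duration 6) must start no later than hour 25.
Smoke testing must finish before load testing (must start by hour 25). With a 5-hour duration, smoke testing must start by 25 − 5 = hour 20.
Since smoke testing (must start by hour 20) depends on it, staging deploy must finish by hour 20. Backing off its 4-hour duration gives a latest start of hour 16.
Integration testing feeds staging deploy (must start by hour 16); smoke testing (must start by hour 20); load testing (must start by hour 25). Taking the minimum, integration testing must finish by hour 16 and start by 16 − 5 = hour 11.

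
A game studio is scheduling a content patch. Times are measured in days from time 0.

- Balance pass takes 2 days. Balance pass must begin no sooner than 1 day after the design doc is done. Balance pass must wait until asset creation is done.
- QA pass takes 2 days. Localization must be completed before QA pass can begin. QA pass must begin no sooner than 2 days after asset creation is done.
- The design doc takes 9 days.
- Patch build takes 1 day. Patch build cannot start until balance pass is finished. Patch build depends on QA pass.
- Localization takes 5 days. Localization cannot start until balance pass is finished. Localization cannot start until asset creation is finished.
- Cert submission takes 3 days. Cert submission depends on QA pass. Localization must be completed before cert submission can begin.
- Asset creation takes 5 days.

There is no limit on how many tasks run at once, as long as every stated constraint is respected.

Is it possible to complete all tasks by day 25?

Yes

Asset creation can start immediately at day 0; it finishes at day 5.
The design doc has no prerequisites, so it starts at day 0 and finishes at day 9.
For balance pass: the design doc (finishes day 9, plus 1-day gap → day 10); asset creation (finishes day 5). Taking the maximum gives a start of day 10, and it finishes at 10 + 2 = day 12.
Localization has to wait for balance pass (finishes day 12); asset creation (finishes day 5). The latest of these is day 12, so localization runs day 12 to 12 + 5 = day 17.
QA pass cannot start until localization (finishes day 17); asset creation (finishes day 5, plus 2-day gap → day 7). The controlling bound is day 17, so QA pass finishes at 17 + 2 = day 19.
Patch build cannot start until balance pass (finishes day 12); QA pass (finishes day 19). The controlling bound is day 19, so patch build finishes at 19 + 1 = day 20.
Cert submission cannot start until QA pass (finishes day 19); localization (finishes day 17). The controlling bound is day 19, so cert submission finishes at 19 + 3 = day 22.
Every task is finished by day 22, which is no later than the deadline of 25, so the schedule is feasible.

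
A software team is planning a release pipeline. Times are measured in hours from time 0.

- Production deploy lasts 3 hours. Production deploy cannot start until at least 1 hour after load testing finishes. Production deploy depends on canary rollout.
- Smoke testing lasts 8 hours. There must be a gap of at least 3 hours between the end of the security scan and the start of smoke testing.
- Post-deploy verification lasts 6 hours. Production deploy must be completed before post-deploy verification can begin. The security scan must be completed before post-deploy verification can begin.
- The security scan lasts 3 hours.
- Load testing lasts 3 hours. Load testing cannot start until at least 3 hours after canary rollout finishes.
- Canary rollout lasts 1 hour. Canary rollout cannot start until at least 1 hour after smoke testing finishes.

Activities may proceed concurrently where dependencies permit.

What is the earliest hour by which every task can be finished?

Nothing blocks the security scan, so it runs from hour 0 to hour 3.
Smoke testing cannot begin until the security scan (finishes hour 3, plus 3-hour gap → hour 6). It runs from hour 6 to 6 + 8 = hour 14.
Canary rollout waits on smoke testing (finishes hour 14, plus 1-hour gap → hour 15), so it starts at hour 15 and finishes at 15 + 1 = hour 16.
Load testing cannot begin until canary rollout (finishes hour 16, plus 3-hour gap → hour 19). It runs from hour 19 to 19 + 3 = hour 22.
Production deploy has to wait for load testing (finishes hour 22, plus 1-hour gap → hour 23); canary rollout (finishes hour 16). The latest of these is hour 23, so production deploy runs hour 23 to 23 + 3 = hour 26.
Post-deploy verification cannot start until production deploy (finishes hour 26); the security scan (finishes hour 3). The controlling bound is hour 26, so post-deploy verification finishes at 26 + 6 = hour 32.
All tasks are finished once the last one completes. Finish times: The security scan at 3, Smoke testing at 14, Canary rollout at 16, Load testing at 22, Production deploy at 26, Post-deploy verification at 32. The latest is hour 32.

32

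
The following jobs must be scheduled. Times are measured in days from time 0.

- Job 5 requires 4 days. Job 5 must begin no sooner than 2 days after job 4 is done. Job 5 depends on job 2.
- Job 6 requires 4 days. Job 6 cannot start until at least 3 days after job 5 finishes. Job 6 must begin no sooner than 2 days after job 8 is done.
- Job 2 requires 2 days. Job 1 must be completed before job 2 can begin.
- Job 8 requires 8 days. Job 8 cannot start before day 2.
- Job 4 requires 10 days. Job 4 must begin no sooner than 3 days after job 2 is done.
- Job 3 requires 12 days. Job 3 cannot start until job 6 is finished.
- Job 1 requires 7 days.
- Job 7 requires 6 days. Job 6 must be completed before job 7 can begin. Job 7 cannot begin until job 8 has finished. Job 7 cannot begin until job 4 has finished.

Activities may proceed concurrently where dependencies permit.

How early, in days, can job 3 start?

35

After its own release at day 2, job 8 can start at day 2 and finishes at day 10.
Nothing blocks job 1, so it runs from day 0 to day 7.
Job 2 cannot begin until job 1 (finishes day 7). It runs from day 7 to 7 + 2 = day 9.
Job 4 cannot begin until job 2 (finishes day 9, plus 3-day gap → day 12). It runs from day 12 to 12 + 10 = day 22.
Job 5 has to wait for job 4 (finishes day 22, plus 2-day gap → day 24); job 2 (finishes day 9). The latest of these is day 24, so job 5 runs day 24 to 24 + 4 = day 28.
For job 6: job 5 (finishes day 28, plus 3-day gap → day 31); job 8 (finishes day 10, plus 2-day gap → day 12). Taking the maximum gives a start of day 31, and it finishes at 31 + 4 = day 35.
Job 3 waits on job 6 (finishes day 35), so the earliest it can start is day 35.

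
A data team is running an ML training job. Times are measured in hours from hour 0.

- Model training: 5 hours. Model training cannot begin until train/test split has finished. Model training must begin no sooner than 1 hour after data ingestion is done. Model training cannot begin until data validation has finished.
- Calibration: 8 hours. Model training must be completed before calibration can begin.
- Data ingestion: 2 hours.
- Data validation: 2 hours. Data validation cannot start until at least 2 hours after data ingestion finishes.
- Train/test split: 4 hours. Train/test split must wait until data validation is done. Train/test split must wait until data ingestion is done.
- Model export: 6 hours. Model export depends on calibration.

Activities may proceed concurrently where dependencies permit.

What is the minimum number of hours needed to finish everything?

29

Data ingestion can start immediately at hour 0; it finishes at hour 2.
Data validation waits on data ingestion (finishes hour 2, plus 2-hour gap → hour 4), so it starts at hour 4 and finishes at 4 + 2 = hour 6.
Train/test split has to wait for data validation (finishes hour 6); data ingestion (finishes hour 2). The latest of these is hour 6, so train/test split runs hour 6 to 6 + 4 = hour 10.
For model training: train/test split (finishes hour 10); data ingestion (finishes hour 2, plus 1-hour gap → hour 3); data validation (finishes hour 6). Taking the maximum gives a start of hour 10, and it finishes at 10 + 5 = hour 15.
Calibration cannot begin until model training (finishes hour 15). It runs from hour 15 to 15 + 8 = hour 23.
Model export cannot begin until calibration (finishes hour 23). It runs from hour 23 to 23 + 6 = hour 29.
All tasks are finished once the last one completes. Finish times: Data ingestion at 2, Data validation at 6, Train/test split at 10, Model training at 15, Calibration at 23, Model export at 29. The latest is hour 29.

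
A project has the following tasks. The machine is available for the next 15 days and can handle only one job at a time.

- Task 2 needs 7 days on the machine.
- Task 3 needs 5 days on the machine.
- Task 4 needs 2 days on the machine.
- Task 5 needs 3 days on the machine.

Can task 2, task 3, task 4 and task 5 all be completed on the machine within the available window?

Running back to back, the jobs need 7 + 5 + 2 + 3 = 17 days on the machine.
Since 17 > 15, they cannot all fit.

No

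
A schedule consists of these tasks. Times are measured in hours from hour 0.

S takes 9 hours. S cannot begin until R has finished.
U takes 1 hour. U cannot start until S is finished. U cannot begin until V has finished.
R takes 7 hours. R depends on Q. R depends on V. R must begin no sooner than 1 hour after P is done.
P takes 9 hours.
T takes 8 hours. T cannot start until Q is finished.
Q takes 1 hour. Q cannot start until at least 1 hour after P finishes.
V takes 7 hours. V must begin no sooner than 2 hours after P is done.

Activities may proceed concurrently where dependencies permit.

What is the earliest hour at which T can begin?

P has no prerequisites, so it starts at hour 0 and finishes at hour 9.
After P (finishes hour 9, plus 1-hour gap → hour 10), Q can start at hour 10 and finishes at hour 11.
T waits on Q (finishes hour 11), so the earliest it can start is hour 11.

11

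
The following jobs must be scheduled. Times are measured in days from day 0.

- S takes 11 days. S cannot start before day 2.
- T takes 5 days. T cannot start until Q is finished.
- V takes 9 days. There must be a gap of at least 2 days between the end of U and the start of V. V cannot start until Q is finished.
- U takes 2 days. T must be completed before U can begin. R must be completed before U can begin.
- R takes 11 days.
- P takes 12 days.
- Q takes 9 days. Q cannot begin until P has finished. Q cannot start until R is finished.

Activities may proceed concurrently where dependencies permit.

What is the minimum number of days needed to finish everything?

S waits on its own release at day 2, so it starts at day 2 and finishes at 2 + 11 = day 13.
R has no prerequisites, so it starts at day 0 and finishes at day 11.
P can start immediately at day 0; it finishes at day 12.
For Q: P (finishes day 12); R (finishes day 11). Taking the maximum gives a start of day 12, and it finishes at 12 + 9 = day 21.
After Q (finishes day 21), T can start at day 21 and finishes at day 26.
For U: T (finishes day 26); R (finishes day 11). Taking the maximum gives a start of day 26, and it finishes at 26 + 2 = day 28.
V has to wait for U (finishes day 28, plus 2-day gap → day 30); Q (finishes day 21). The latest of these is day 30, so V runs day 30 to 30 + 9 = day 39.
All tasks are finished once the last one completes. Finish times: P at 12, Q at 21, R at 11, S at 13, T at 26, U at 28, V at 39. The latest is day 39.

39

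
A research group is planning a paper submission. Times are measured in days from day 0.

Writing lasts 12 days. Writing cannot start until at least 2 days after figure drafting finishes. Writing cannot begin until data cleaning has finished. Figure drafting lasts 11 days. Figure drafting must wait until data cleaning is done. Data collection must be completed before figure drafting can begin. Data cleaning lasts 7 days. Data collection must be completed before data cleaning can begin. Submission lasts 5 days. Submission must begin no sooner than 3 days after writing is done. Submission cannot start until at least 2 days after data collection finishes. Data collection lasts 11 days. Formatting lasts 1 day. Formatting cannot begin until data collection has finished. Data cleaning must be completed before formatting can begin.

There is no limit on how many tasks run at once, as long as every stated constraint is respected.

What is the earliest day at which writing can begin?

Data collection can start immediately at day 0; it finishes at day 11.
After data collection (finishes day 11), data cleaning can start at day 11 and finishes at day 18.
Figure drafting cannot start until data cleaning (finishes day 18); data collection (finishes day 11). The controlling bound is day 18, so figure drafting finishes at 18 + 11 = day 29.
Writing waits on figure drafting (finishes day 29, plus 2-day gap → day 31); data cleaning (finishes day 18). The latest of these is day 31, which is the earliest writing can start.

31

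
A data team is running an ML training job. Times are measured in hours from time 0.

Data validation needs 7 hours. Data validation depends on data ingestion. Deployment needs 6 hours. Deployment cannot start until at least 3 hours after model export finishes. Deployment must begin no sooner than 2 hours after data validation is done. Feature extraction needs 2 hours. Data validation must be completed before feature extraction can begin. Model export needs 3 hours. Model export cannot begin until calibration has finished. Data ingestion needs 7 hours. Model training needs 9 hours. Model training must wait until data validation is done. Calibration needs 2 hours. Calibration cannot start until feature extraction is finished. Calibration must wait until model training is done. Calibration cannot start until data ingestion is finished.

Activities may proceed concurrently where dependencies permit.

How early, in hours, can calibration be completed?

Nothing blocks data ingestion, so it runs from hour 0 to hour 7.
Data validation cannot begin until data ingestion (finishes hour 7). It runs from hour 7 to 7 + 7 = hour 14.
After data validation (finishes hour 14), model training can start at hour 14 and finishes at hour 23.
Feature extraction cannot begin until data validation (finishes hour 14). It runs from hour 14 to 14 + 2 = hour 16.
Calibration cannot start until feature extraction (finishes hour 16); model training (finishes hour 23); data ingestion (finishes hour 7). The controlling bound is hour 23, so calibration finishes at 23 + 2 = hour 25.

25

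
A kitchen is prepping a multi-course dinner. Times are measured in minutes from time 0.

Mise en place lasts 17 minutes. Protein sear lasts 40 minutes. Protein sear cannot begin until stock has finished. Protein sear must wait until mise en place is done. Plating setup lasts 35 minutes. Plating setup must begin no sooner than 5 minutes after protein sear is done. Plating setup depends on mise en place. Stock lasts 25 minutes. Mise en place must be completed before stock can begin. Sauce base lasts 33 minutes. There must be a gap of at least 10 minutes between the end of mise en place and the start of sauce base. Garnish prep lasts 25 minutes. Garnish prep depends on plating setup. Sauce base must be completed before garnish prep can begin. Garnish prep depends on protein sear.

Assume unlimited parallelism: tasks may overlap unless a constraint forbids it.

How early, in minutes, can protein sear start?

42

Mise en place has no prerequisites, so it starts at minute 0 and finishes at minute 17.
Stock waits on mise en place (finishes minute 17), so it starts at minute 17 and finishes at 17 + 25 = minute 42.
Protein sear waits on stock (finishes minute 42); mise en place (finishes minute 17). The latest of these is minute 42, which is the earliest protein sear can start.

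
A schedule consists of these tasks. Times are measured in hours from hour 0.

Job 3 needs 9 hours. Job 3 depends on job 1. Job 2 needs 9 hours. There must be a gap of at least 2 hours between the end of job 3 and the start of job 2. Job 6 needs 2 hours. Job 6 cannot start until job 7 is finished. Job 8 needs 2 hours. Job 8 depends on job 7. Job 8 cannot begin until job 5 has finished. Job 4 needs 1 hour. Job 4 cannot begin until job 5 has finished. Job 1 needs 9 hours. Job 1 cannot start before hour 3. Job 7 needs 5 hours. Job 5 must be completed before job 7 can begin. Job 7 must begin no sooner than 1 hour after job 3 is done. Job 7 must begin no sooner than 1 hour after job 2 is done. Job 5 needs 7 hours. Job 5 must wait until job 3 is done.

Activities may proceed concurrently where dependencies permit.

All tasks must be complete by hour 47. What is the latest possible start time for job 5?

33

To finish by hour 47, job 6 (duration 2) must start no later than hour 45.
To finish by hour 47, job 8 (duration 2) must start no later than hour 45.
Job 7 must finish in time for job 6 (must start by hour 45); job 8 (must start by hour 45). The tightest is hour 45, so job 7 must start by 45 − 5 = hour 40.
Job 4 must finish by hour 47; it takes 1 hour, so it must start by 47 − 1 = hour 46.
Job 5 feeds job 4 (must start by hour 46); job 7 (must start by hour 40); job 8 (must start by hour 45). Taking the minimum, job 5 must finish by hour 40 and start by 40 − 7 = hour 33.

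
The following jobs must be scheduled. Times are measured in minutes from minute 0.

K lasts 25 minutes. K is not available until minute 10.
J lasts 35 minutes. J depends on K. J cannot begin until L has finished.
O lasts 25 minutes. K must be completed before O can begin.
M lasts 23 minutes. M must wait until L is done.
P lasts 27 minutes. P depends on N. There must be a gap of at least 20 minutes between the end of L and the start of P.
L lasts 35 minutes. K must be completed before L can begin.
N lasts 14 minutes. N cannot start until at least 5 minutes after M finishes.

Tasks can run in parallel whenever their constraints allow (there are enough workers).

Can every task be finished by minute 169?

Yes

K waits on its own release at minute 10, so it starts at minute 10 and finishes at 10 + 25 = minute 35.
O waits on K (finishes minute 35), so it starts at minute 35 and finishes at 35 + 25 = minute 60.
L cannot begin until K (finishes minute 35). It runs from minute 35 to 35 + 35 = minute 70.
M cannot begin until L (finishes minute 70). It runs from minute 70 to 70 + 23 = minute 93.
After M (finishes minute 93, plus 5-minute gap → minute 98), N can start at minute 98 and finishes at minute 112.
P has to wait for N (finishes minute 112); L (finishes minute 70, plus 20-minute gap → minute 90). The latest of these is minute 112, so P runs minute 112 to 112 + 27 = minute 139.
J cannot start until K (finishes minute 35); L (finishes minute 70). The controlling bound is minute 70, so J finishes at 70 + 35 = minute 105.
Every task is finished by minute 139, which is no later than the deadline of 169, so the schedule is feasible.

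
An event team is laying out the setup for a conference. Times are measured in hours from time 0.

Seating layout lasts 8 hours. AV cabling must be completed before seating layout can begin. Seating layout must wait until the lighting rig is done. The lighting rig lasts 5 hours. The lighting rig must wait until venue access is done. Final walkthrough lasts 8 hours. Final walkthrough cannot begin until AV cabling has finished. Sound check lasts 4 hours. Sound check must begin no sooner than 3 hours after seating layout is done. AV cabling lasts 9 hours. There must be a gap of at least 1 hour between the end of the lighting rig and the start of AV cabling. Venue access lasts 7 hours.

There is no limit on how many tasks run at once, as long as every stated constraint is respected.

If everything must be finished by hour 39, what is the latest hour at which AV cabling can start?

Sound check has no dependents, so it just needs to finish by hour 39. Starting by 39 − 4 = hour 35 achieves that.
Seating layout feeds into sound check (must start by hour 35, minus 3-hour gap → hour 32); so seating layout must finish by hour 32 and therefore start by hour 24.
Final walkthrough must finish by hour 39; it takes 8 hours, so it must start by 39 − 8 = hour 31.
AV cabling must finish in time for seating layout (must start by hour 24); final walkthrough (must start by hour 31). The tightest is hour 24, so AV cabling must start by 24 − 9 = hour 15.

15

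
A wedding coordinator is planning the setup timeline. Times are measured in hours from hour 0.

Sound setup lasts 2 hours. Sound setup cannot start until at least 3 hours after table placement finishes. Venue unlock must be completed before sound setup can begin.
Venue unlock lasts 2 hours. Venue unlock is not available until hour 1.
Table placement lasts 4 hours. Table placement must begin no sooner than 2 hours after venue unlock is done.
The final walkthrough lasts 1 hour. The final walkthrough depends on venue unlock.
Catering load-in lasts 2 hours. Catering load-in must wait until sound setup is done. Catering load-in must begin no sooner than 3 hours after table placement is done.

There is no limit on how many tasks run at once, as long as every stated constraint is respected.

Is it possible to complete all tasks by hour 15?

No

After its own release at hour 1, venue unlock can start at hour 1 and finishes at hour 3.
After venue unlock (finishes hour 3), the final walkthrough can start at hour 3 and finishes at hour 4.
Table placement cannot begin until venue unlock (finishes hour 3, plus 2-hour gap → hour 5). It runs from hour 5 to 5 + 4 = hour 9.
Sound setup has to wait for table placement (finishes hour 9, plus 3-hour gap → hour 12); venue unlock (finishes hour 3). The latest of these is hour 12, so sound setup runs hour 12 to 12 + 2 = hour 14.
Catering load-in has to wait for sound setup (finishes hour 14); table placement (finishes hour 9, plus 3-hour gap → hour 12). The latest of these is hour 14, so catering load-in runs hour 14 to 14 + 2 = hour 16.
The earliest everything can be done is hour 16, which is after the deadline of 15, so it is not possible.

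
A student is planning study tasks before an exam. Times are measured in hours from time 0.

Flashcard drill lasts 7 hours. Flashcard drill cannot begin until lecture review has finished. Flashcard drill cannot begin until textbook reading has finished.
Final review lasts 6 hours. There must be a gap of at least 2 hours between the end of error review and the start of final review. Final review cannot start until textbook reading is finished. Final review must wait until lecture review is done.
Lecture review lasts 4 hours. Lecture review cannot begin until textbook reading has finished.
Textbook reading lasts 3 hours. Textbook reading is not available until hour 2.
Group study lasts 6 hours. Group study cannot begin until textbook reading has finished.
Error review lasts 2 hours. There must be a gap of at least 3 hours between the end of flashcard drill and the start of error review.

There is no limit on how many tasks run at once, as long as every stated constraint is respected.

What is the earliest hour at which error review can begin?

Textbook reading cannot begin until its own release at hour 2. It runs from hour 2 to 2 + 3 = hour 5.
Lecture review waits on textbook reading (finishes hour 5), so it starts at hour 5 and finishes at 5 + 4 = hour 9.
For flashcard drill: lecture review (finishes hour 9); textbook reading (finishes hour 5). Taking the maximum gives a start of hour 9, and it finishes at 9 + 7 = hour 16.
Error review waits on flashcard drill (finishes hour 16, plus 3-hour gap → hour 19), so the earliest it can start is hour 19.

19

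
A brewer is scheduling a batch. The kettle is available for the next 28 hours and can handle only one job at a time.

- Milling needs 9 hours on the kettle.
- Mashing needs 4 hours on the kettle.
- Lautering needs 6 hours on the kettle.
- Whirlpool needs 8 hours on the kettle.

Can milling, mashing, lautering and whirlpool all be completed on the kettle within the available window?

Running back to back, the jobs need 9 + 4 + 6 + 8 = 27 hours on the kettle.
Since 27 ≤ 28, they fit within the window.

Yes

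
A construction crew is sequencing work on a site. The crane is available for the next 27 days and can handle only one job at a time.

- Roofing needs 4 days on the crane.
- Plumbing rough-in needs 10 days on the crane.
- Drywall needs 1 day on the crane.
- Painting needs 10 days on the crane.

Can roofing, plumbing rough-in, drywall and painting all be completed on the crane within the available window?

Yes

Running back to back, the jobs need 4 + 10 + 1 + 10 = 25 days on the crane.
Since 25 ≤ 27, they fit within the window.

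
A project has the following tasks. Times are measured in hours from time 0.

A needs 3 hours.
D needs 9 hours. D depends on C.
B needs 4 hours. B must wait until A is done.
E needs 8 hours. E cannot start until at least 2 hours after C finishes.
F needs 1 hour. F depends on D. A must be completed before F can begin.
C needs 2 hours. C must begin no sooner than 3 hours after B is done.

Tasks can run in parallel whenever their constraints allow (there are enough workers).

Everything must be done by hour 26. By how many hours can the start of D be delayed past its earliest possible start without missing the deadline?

A can start immediately at hour 0; it finishes at hour 3.
After A (finishes hour 3), B can start at hour 3 and finishes at hour 7.
C waits on B (finishes hour 7, plus 3-hour gap → hour 10), so it starts at hour 10 and finishes at 10 + 2 = hour 12.
D waits on C (finishes hour 12), so it starts at hour 12 and finishes at 12 + 9 = hour 21.

Working backward from the deadline:
F has no dependents, so it just needs to finish by hour 26. Starting by 26 − 1 = hour 25 achieves that.
Since F (must start by hour 25) depends on it, D must finish by hour 25. Backing off its 9-hour duration gives a latest start of hour 16.
So D can start as early as hour 12 and as late as hour 16, giving 16 − 12 = 4 hours of slack.

4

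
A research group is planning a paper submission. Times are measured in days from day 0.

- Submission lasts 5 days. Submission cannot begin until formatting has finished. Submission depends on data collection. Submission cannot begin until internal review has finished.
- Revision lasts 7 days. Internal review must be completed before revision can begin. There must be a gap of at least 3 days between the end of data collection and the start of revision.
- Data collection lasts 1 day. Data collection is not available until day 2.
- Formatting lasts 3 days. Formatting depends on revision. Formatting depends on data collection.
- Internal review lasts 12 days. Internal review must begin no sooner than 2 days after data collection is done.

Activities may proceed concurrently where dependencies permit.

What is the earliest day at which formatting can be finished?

Data collection cannot begin until its own release at day 2. It runs from day 2 to 2 + 1 = day 3.
Internal review waits on data collection (finishes day 3, plus 2-day gap → day 5), so it starts at day 5 and finishes at 5 + 12 = day 17.
Revision needs all of internal review (finishes day 17); data collection (finishes day 3, plus 3-day gap → day 6). That puts its earliest start at day 17; it finishes at 17 + 7 = day 24.
For formatting: revision (finishes day 24); data collection (finishes day 3). Taking the maximum gives a start of day 24, and it finishes at 24 + 3 = day 27.

27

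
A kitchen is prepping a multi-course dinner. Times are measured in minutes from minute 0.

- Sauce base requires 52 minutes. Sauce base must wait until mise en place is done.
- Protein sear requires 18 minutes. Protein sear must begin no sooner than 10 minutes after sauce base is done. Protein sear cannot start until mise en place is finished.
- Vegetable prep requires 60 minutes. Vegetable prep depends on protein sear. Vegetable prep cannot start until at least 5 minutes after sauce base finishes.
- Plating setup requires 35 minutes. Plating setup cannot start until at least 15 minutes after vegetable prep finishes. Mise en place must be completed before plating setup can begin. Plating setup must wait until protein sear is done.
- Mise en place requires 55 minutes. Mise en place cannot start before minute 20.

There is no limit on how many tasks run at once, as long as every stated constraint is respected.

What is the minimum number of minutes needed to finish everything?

Mise en place cannot begin until its own release at minute 20. It runs from minute 20 to 20 + 55 = minute 75.
Sauce base waits on mise en place (finishes minute 75), so it starts at minute 75 and finishes at 75 + 52 = minute 127.
Protein sear needs all of sauce base (finishes minute 127, plus 10-minute gap → minute 137); mise en place (finishes minute 75). That puts its earliest start at minute 137; it finishes at 137 + 18 = minute 155.
Vegetable prep needs all of protein sear (finishes minute 155); sauce base (finishes minute 127, plus 5-minute gap → minute 132). That puts its earliest start at minute 155; it finishes at 155 + 60 = minute 215.
For plating setup: vegetable prep (finishes minute 215, plus 15-minute gap → minute 230); mise en place (finishes minute 75); protein sear (finishes minute 155). Taking the maximum gives a start of minute 230, and it finishes at 230 + 35 = minute 265.
All tasks are finished once the last one completes. Finish times: Mise en place at 75, Sauce base at 127, Protein sear at 155, Vegetable prep at 215, Plating setup at 265. The latest is minute 265.

265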